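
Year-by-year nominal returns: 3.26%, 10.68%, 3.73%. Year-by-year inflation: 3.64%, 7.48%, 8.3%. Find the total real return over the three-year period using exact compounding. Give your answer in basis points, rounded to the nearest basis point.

-173 basis points

Nominal growth factor = 1.0326 × 1.1068 × 1.0373 = 1.185511
Price-level growth factor = 1.0364 × 1.0748 × 1.0830 = 1.206378
Real growth factor = 1.185511 / 1.206378 = 0.982703
Total real return = 0.982703 − 1 → -173 basis points.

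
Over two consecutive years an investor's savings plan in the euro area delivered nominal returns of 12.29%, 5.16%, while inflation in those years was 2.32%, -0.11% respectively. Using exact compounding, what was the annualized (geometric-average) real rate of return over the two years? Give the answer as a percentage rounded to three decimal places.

7.487%

Nominal growth factor = 1.1229 × 1.0516 = 1.18084164
Price-level growth factor = 1.0232 × 0.9989 = 1.02207448
Real growth factor = 1.18084164 / 1.02207448 = 1.15533815
Annualized real rate = 1.15533815^(1/2) − 1 = 7.4867% → 7.487%.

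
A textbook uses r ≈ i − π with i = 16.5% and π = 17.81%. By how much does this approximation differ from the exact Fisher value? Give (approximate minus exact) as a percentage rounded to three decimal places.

Approximate: r ≈ 16.500% − 17.810% = -1.3100%
Exact: (1 + 0.1650)/(1 + 0.1781) − 1 = -1.1120%
Error = -1.3100% − (-1.1120%) = -0.1980% → -0.198%.

-0.198%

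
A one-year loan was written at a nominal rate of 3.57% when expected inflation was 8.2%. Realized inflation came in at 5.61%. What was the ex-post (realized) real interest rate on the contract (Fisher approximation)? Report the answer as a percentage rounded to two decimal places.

Ex-post: 3.57% − 5.61% = -2.040%
So the realized real rate is -2.04%.

-2.04%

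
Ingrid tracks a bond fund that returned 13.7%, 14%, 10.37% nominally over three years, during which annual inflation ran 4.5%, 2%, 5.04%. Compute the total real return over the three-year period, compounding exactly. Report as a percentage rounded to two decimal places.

Nominal growth factor = 1.1370 × 1.1400 × 1.1037 = 1.430594
Price-level growth factor = 1.0450 × 1.0200 × 1.0504 = 1.119621
Real growth factor = 1.430594 / 1.119621 = 1.277748
Total real return = 1.277748 − 1 → 27.77%.

27.77%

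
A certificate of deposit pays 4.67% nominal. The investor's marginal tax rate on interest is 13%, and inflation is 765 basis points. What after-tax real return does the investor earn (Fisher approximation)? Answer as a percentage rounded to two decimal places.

-3.59%

After-tax nominal return = 4.67% × (1 − 0.13) = 4.0629%.
r ≈ 4.0629% − 7.65% → -3.59%.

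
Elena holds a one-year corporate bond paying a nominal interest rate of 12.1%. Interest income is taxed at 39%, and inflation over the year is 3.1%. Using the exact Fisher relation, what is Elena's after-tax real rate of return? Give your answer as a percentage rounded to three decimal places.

4.152%

After-tax nominal return = 12.1% × (1 − 0.39) = 7.3810%.
1 + r = 1.07381 / 1.03100 = 1.041523
After-tax real rate = 1.041523 − 1 → 4.152%.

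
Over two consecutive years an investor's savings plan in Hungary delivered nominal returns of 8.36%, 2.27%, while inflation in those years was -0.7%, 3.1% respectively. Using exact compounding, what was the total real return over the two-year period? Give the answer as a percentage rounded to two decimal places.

Compound the nominal returns: 1.0836 × 1.0227 = 1.108198.
Compound inflation: 0.9930 × 1.0310 = 1.023783.
Deflate: 1.108198 / 1.023783 = 1.082454.
Total real return = 1.082454 − 1 → 8.25%.

8.25%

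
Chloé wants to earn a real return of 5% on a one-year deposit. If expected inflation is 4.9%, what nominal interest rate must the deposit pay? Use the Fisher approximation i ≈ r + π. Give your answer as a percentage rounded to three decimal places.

i ≈ r + π = 5% + 4.9% = 9.900%.

9.900%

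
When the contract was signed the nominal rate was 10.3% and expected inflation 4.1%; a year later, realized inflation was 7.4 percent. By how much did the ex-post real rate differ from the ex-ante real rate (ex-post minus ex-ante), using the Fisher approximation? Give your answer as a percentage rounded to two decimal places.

-3.30%

Ex-ante: 10.3% − 4.1% = 6.200%
Ex-post: 10.3% − 7.4% = 2.900%
Difference (ex-post − ex-ante) = -3.3000% → -3.30%.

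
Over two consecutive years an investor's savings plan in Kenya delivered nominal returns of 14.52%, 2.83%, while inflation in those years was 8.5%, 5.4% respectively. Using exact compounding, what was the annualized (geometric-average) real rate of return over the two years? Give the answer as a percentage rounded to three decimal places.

Nominal growth factor = 1.1452 × 1.0283 = 1.177609160
Price-level growth factor = 1.0850 × 1.0540 = 1.143590000
Real growth factor = 1.177609160 / 1.143590000 = 1.029747689
Annualized real rate = 1.029747689^(1/2) − 1 = 1.47648% → 1.476%.

1.476%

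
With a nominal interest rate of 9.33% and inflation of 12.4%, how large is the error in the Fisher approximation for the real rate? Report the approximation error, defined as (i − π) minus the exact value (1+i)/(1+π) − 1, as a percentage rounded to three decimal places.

-0.339%

Approximate: r ≈ 9.330% − 12.400% = -3.0700%
Exact: (1 + 0.0933)/(1 + 0.1240) − 1 = -2.7313%
Error = -3.0700% − (-2.7313%) = -0.3387% → -0.339%.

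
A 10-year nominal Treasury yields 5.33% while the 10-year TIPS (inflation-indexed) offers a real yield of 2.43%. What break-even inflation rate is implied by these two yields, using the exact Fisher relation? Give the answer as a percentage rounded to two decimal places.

2.83%

(1 + π) = (1 + i)/(1 + r) = 1.05330 / 1.02430 = 1.028312
Break-even inflation = 1.028312 − 1 → 2.83%.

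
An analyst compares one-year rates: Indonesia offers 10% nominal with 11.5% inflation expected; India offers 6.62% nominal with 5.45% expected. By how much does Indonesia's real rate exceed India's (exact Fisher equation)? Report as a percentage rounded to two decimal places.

Indonesia: (1 + 0.1000)/(1 + 0.1150) − 1 = -1.3453%
India: (1 + 0.0662)/(1 + 0.0545) − 1 = 1.1095%
Differential = -1.3453% − 1.1095% = -2.4548% → -2.45%.

-2.45%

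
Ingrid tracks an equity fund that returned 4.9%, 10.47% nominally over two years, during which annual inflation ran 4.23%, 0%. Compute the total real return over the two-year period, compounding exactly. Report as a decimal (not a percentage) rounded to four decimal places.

0.1118

Nominal growth factor = 1.0490 × 1.1047 = 1.158830
Price-level growth factor = 1.0423 × 1.0000 = 1.042300
Real growth factor = 1.158830 / 1.042300 = 1.111801
Total real return = 1.111801 − 1 → 0.1118.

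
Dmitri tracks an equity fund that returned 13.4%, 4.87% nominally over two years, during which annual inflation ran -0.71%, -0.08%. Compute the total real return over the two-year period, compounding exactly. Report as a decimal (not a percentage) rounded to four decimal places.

0.1987

Compound the nominal returns: 1.1340 × 1.0487 = 1.189226.
Compound inflation: 0.9929 × 0.9992 = 0.992106.
Deflate: 1.189226 / 0.992106 = 1.198689.
Total real return = 1.198689 − 1 → 0.1987.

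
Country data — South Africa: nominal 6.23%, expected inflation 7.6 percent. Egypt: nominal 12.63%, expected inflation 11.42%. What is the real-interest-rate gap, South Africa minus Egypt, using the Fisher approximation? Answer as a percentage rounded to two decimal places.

South Africa: 6.23% − 7.6% = -1.370%
Egypt: 12.63% − 11.42% = 1.210%
Differential = -2.580% → -2.58%.

-2.58%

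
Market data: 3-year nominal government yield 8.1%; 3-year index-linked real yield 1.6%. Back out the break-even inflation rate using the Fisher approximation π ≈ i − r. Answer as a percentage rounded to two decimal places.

6.50%

π ≈ i − r = 8.1% − 1.6% → 6.50%.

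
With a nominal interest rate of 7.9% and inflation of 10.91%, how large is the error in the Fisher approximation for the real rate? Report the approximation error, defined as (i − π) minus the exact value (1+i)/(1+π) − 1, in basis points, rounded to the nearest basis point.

Approximate: r ≈ 7.900% − 10.910% = -3.0100%
Exact: (1 + 0.0790)/(1 + 0.1091) − 1 = -2.7139%
Error = -3.0100% − (-2.7139%) = -0.2961% → -30 basis points.

-30 basis points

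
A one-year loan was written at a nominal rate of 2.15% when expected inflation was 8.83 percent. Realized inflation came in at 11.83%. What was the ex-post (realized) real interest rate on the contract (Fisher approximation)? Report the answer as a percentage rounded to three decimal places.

-9.680%

Ex-post: 2.15% − 11.83% = -9.680%
So the realized real rate is -9.680%.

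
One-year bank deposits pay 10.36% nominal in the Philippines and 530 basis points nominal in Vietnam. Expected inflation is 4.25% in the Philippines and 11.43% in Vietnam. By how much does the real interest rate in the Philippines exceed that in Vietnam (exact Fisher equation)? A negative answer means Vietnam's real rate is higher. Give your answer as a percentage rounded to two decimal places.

11.36%

The Philippines: (1 + 0.1036)/(1 + 0.0425) − 1 = 5.8609%
Vietnam: (1 + 0.0530)/(1 + 0.1143) − 1 = -5.5012%
Differential = 5.8609% − (-5.5012%) = 11.3621% → 11.36%.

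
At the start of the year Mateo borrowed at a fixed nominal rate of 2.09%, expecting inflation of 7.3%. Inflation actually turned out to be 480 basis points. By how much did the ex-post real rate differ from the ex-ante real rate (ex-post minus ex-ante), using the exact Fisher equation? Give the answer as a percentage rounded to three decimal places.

Ex-ante: (1 + 0.0209)/(1 + 0.0730) − 1 = -4.8555%
Ex-post: (1 + 0.0209)/(1 + 0.0480) − 1 = -2.5859%
Difference (ex-post − ex-ante) = 2.2697% → 2.270%.

2.270%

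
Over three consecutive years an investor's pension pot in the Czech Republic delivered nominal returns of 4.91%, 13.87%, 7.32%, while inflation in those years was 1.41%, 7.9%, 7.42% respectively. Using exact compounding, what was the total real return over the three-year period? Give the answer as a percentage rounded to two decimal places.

Compound the nominal returns: 1.0491 × 1.1387 × 1.0732 = 1.282056.
Compound inflation: 1.0141 × 1.0790 × 1.0742 = 1.175405.
Deflate: 1.282056 / 1.175405 = 1.090736.
Total real return = 1.090736 − 1 → 9.07%.

9.07%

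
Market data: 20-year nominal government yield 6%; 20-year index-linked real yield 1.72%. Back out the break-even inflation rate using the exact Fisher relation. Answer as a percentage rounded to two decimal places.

(1 + π) = (1 + i)/(1 + r) = 1.06000 / 1.01720 = 1.042076
Break-even inflation = 1.042076 − 1 → 4.21%.

4.21%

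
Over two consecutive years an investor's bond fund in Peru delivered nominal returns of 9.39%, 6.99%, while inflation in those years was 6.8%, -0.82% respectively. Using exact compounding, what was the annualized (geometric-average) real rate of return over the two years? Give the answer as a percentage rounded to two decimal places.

Nominal growth factor = 1.0939 × 1.0699 = 1.17036361
Price-level growth factor = 1.0680 × 0.9918 = 1.05924240
Real growth factor = 1.17036361 / 1.05924240 = 1.10490631
Annualized real rate = 1.10490631^(1/2) − 1 = 5.1145% → 5.11%.

5.11%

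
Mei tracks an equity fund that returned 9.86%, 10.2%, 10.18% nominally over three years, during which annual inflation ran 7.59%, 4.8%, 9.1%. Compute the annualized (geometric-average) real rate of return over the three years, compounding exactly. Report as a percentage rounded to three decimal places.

2.736%

Nominal growth factor = 1.0986 × 1.1020 × 1.1018 = 1.33390210
Price-level growth factor = 1.0759 × 1.0480 × 1.0910 = 1.23014963
Real growth factor = 1.33390210 / 1.23014963 = 1.08434134
Annualized real rate = 1.08434134^(1/3) − 1 = 2.7358% → 2.736%.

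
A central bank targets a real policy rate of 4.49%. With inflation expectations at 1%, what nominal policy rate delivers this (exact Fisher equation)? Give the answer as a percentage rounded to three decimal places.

(1 + i) = (1 + r)(1 + π) = 1.04490 × 1.01000 = 1.055349
i = 1.055349 − 1, so the required nominal rate is 5.535%.

5.535%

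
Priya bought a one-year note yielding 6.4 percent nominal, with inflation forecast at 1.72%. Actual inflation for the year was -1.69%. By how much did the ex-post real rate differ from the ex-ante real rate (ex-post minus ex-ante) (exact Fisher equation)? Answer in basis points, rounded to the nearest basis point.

363 basis points

Ex-ante: (1 + 0.0640)/(1 + 0.0172) − 1 = 4.6009%
Ex-post: (1 + 0.0640)/(1 − 0.0169) − 1 = 8.2291%
Difference (ex-post − ex-ante) = 3.6282% → 363 basis points.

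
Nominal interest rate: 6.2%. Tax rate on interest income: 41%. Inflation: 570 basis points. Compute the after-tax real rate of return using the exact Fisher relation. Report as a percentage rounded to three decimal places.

After-tax nominal return = 6.2% × (1 − 0.41) = 3.6580%.
1 + r = 1.03658 / 1.05700 = 0.980681
After-tax real rate = 0.980681 − 1 → -1.932%.

-1.932%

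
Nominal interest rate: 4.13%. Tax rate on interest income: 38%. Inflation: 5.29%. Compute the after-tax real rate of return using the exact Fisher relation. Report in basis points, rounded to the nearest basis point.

After-tax nominal return = 4.13% × (1 − 0.38) = 2.5606%.
1 + r = 1.025606 / 1.05290 = 0.974077
After-tax real rate = 0.974077 − 1 → -259 basis points.

-259 basis points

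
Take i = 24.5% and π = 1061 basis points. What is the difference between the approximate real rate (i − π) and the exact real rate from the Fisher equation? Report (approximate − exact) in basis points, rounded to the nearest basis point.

Approximate: r ≈ 24.500% − 10.610% = 13.8900%
Exact: (1 + 0.2450)/(1 + 0.1061) − 1 = 12.5576%
Error = 13.8900% − 12.5576% = 1.3324% → 133 basis points.

133 basis points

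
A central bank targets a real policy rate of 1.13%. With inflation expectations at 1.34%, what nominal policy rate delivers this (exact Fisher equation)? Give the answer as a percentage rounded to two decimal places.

2.49%

(1 + i) = (1 + r)(1 + π) = 1.01130 × 1.01340 = 1.02485142
i = 1.02485142 − 1, so the required nominal rate is 2.49%.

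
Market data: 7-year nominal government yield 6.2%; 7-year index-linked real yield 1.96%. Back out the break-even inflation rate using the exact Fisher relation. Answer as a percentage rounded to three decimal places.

(1 + π) = (1 + i)/(1 + r) = 1.06200 / 1.01960 = 1.0415849
Break-even inflation = 1.0415849 − 1 → 4.158%.

4.158%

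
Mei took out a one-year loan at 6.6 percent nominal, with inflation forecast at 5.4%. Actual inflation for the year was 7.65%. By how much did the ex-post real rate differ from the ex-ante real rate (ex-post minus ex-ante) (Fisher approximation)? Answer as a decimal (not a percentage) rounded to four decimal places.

-0.0225

Ex-ante: 6.6% − 5.4% = 1.200%
Ex-post: 6.6% − 7.65% = -1.050%
Difference (ex-post − ex-ante) = -2.2500% → -0.0225.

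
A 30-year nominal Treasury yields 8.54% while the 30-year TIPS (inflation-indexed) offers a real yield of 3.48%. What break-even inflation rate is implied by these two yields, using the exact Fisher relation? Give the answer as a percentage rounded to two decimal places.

(1 + π) = (1 + i)/(1 + r) = 1.08540 / 1.03480 = 1.048898
Break-even inflation = 1.048898 − 1 → 4.89%.

4.89%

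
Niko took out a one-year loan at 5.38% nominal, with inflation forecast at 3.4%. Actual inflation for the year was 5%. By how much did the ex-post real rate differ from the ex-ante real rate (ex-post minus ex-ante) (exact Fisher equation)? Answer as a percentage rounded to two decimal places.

Ex-ante: (1 + 0.0538)/(1 + 0.0340) − 1 = 1.9149%
Ex-post: (1 + 0.0538)/(1 + 0.0500) − 1 = 0.3619%
Difference (ex-post − ex-ante) = -1.5530% → -1.55%.

-1.55%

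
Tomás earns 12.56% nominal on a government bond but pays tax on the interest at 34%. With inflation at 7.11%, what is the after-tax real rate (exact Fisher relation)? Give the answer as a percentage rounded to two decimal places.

1.10%

After-tax nominal return = 12.56% × (1 − 0.34) = 8.2896%.
1 + r = 1.082896 / 1.07110 = 1.011013
After-tax real rate = 1.011013 − 1 → 1.10%.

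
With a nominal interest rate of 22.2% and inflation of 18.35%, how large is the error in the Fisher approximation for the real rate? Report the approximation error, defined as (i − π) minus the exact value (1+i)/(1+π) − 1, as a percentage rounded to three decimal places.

Approximate: r ≈ 22.200% − 18.350% = 3.8500%
Exact: (1 + 0.2220)/(1 + 0.1835) − 1 = 3.2531%
Error = 3.8500% − 3.2531% = 0.5969% → 0.597%.

0.597%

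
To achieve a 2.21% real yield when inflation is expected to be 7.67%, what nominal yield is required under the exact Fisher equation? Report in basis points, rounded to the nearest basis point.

(1 + i) = (1 + r)(1 + π) = 1.02210 × 1.07670 = 1.10049507
i = 1.10049507 − 1, so the required nominal rate is 1005 basis points.

1005 basis points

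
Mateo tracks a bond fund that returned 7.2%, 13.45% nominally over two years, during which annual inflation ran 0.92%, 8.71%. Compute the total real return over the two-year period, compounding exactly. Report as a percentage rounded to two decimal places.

Compound the nominal returns: 1.0720 × 1.1345 = 1.216184.
Compound inflation: 1.0092 × 1.0871 = 1.097101.
Deflate: 1.216184 / 1.097101 = 1.108543.
Total real return = 1.108543 − 1 → 10.85%.

10.85%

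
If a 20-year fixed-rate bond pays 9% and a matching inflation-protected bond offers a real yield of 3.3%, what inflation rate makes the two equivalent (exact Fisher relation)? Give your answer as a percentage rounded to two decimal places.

5.52%

(1 + π) = (1 + i)/(1 + r) = 1.09000 / 1.03300 = 1.055179
Break-even inflation = 1.055179 − 1 → 5.52%.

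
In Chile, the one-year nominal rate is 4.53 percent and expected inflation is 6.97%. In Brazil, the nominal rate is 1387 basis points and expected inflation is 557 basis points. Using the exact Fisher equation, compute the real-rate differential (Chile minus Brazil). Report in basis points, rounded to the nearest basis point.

-1014 basis points

Chile: (1 + 0.0453)/(1 + 0.0697) − 1 = -2.2810%
Brazil: (1 + 0.1387)/(1 + 0.0557) − 1 = 7.8621%
Differential = -2.2810% − 7.8621% = -10.1431% → -1014 basis points.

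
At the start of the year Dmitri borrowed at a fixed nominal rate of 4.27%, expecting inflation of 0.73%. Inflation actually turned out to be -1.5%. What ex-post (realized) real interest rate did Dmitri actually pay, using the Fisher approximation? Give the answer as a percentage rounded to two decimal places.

Ex-post: 4.27% − (-1.5%) = 5.770%
So the realized real rate is 5.77%.

5.77%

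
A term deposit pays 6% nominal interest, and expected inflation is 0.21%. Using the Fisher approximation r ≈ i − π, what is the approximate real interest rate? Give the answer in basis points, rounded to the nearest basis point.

r ≈ i − π = 6% − 0.21% = 579 basis points.

579 basis points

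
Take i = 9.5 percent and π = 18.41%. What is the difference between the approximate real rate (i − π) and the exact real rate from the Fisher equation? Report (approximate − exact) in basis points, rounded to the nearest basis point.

-139 basis points

Approximate: r ≈ 9.500% − 18.410% = -8.9100%
Exact: (1 + 0.0950)/(1 + 0.1841) − 1 = -7.5247%
Error = -8.9100% − (-7.5247%) = -1.3853% → -139 basis points.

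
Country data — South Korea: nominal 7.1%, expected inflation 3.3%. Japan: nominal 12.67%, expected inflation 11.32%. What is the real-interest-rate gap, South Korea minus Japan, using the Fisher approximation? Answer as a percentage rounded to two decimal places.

South Korea: 7.1% − 3.3% = 3.800%
Japan: 12.67% − 11.32% = 1.350%
Differential = 2.450% → 2.45%.

2.45%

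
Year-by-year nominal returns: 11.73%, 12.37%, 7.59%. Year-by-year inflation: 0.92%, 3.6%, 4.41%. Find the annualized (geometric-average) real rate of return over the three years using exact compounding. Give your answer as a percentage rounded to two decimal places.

Compound the nominal returns: 1.1173 × 1.1237 × 1.0759 = 1.35080322.
Compound inflation: 1.0092 × 1.0360 × 1.0441 = 1.09163913.
Deflate: 1.35080322 / 1.09163913 = 1.23740821.
Annualized real rate = 1.23740821^(1/3) − 1 = 7.3588% → 7.36%.

7.36%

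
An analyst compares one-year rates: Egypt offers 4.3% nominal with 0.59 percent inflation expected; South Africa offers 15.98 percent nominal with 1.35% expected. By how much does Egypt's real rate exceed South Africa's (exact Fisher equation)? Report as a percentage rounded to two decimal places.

-10.75%

Egypt: (1 + 0.0430)/(1 + 0.0059) − 1 = 3.6882%
South Africa: (1 + 0.1598)/(1 + 0.0135) − 1 = 14.4351%
Differential = 3.6882% − 14.4351% = -10.7469% → -10.75%.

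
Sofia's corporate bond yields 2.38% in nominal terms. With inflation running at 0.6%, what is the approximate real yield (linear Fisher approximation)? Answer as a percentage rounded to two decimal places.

1.78%

r ≈ i − π = 2.38% − 0.6% = 1.78%.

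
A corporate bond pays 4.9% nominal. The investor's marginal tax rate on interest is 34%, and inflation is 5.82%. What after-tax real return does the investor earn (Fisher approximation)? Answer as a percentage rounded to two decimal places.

-2.59%

After-tax nominal return = 4.9% × (1 − 0.34) = 3.2340%.
r ≈ 3.2340% − 5.82% → -2.59%.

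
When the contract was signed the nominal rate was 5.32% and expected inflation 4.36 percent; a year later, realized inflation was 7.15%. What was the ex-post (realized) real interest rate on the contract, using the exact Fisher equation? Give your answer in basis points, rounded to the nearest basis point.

-171 basis points

Ex-post: (1 + 0.0532)/(1 + 0.0715) − 1 = -1.7079%
So the realized real rate is -171 basis points.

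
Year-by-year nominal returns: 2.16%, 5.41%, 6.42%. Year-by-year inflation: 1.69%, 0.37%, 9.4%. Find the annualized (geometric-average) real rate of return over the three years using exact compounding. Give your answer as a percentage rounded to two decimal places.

0.87%

Nominal growth factor = 1.0216 × 1.0541 × 1.0642 = 1.14600352
Price-level growth factor = 1.0169 × 1.0037 × 1.0940 = 1.11660481
Real growth factor = 1.14600352 / 1.11660481 = 1.02632866
Annualized real rate = 1.02632866^(1/3) − 1 = 0.8700% → 0.87%.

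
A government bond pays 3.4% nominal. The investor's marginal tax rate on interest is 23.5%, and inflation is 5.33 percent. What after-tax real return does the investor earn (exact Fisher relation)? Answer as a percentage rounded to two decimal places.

After-tax nominal return = 3.4% × (1 − 0.235) = 2.6010%.
1 + r = 1.02601 / 1.05330 = 0.974091
After-tax real rate = 0.974091 − 1 → -2.59%.

-2.59%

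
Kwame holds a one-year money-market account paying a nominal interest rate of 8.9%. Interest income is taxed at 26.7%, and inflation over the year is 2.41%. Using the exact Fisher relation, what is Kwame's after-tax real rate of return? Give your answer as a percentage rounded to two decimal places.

4.02%

After-tax nominal return = 8.9% × (1 − 0.267) = 6.5237%.
1 + r = 1.065237 / 1.02410 = 1.040169
After-tax real rate = 1.040169 − 1 → 4.02%.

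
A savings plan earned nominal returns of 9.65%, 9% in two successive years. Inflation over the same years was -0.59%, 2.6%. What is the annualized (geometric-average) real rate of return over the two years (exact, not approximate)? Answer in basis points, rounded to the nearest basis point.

Nominal growth factor = 1.0965 × 1.0900 = 1.19518500
Price-level growth factor = 0.9941 × 1.0260 = 1.01994660
Real growth factor = 1.19518500 / 1.01994660 = 1.17181135
Annualized real rate = 1.17181135^(1/2) − 1 = 8.2502% → 825 basis points.

825 basis points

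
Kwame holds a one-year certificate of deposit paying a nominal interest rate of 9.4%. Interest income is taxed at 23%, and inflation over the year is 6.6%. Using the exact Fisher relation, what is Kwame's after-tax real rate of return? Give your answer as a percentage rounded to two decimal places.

After-tax nominal return = 9.4% × (1 − 0.23) = 7.2380%.
1 + r = 1.07238 / 1.06600 = 1.005985
After-tax real rate = 1.005985 − 1 → 0.60%.

0.60%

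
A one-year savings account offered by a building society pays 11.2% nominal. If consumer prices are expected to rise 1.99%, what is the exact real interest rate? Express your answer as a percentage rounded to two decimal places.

By the Fisher equation, 1 + r = (1 + i)/(1 + π).
1 + r = 1.11200 / 1.01990 = 1.090303
r = 1.090303 − 1 = 9.0303%, i.e. 9.03%.

9.03%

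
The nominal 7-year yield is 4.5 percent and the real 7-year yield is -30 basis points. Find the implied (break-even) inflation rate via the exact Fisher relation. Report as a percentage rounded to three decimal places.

4.814%

(1 + π) = (1 + i)/(1 + r) = 1.04500 / 0.99700 = 1.048144
Break-even inflation = 1.048144 − 1 → 4.814%.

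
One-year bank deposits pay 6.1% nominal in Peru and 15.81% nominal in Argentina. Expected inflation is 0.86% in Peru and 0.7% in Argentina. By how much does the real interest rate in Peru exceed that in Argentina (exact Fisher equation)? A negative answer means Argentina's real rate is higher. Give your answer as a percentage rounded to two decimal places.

-9.81%

Peru: (1 + 0.0610)/(1 + 0.0086) − 1 = 5.1953%
Argentina: (1 + 0.1581)/(1 + 0.0070) − 1 = 15.0050%
Differential = 5.1953% − 15.0050% = -9.8096% → -9.81%.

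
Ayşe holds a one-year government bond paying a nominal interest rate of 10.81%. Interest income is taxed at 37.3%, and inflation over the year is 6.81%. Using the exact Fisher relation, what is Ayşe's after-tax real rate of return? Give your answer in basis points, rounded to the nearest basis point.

After-tax nominal return = 10.81% × (1 − 0.373) = 6.77787%.
1 + r = 1.0677787 / 1.06810 = 0.999699
After-tax real rate = 0.999699 − 1 → -3 basis points.

-3 basis points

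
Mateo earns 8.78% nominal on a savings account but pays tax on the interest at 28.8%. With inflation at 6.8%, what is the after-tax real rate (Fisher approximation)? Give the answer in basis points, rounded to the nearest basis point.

-55 basis points

After-tax nominal return = 8.78% × (1 − 0.288) = 6.25136%.
r ≈ 6.25136% − 6.8% → -55 basis points.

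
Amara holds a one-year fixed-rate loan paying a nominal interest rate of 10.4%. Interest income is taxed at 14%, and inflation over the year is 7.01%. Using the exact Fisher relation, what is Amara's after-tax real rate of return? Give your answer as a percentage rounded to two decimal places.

1.81%

After-tax nominal return = 10.4% × (1 − 0.14) = 8.9440%.
1 + r = 1.08944 / 1.07010 = 1.018073
After-tax real rate = 1.018073 − 1 → 1.81%.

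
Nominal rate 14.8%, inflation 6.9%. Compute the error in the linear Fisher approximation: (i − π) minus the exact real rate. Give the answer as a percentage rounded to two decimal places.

0.51%

Approximate: r ≈ 14.800% − 6.900% = 7.9000%
Exact: (1 + 0.1480)/(1 + 0.0690) − 1 = 7.3901%
Error = 7.9000% − 7.3901% = 0.5099% → 0.51%.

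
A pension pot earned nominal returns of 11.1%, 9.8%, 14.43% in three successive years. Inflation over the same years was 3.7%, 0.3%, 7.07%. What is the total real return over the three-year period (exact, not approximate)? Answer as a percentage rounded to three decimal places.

25.346%

Nominal growth factor = 1.1110 × 1.0980 × 1.1443 = 1.3959064
Price-level growth factor = 1.0370 × 1.0030 × 1.0707 = 1.1136468
Real growth factor = 1.3959064 / 1.1136468 = 1.2534552
Total real return = 1.2534552 − 1 → 25.346%.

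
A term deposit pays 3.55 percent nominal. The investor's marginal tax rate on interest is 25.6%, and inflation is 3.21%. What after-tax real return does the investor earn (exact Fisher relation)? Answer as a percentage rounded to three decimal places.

After-tax nominal return = 3.55% × (1 − 0.256) = 2.6412%.
1 + r = 1.026412 / 1.03210 = 0.994489
After-tax real rate = 0.994489 − 1 → -0.551%.

-0.551%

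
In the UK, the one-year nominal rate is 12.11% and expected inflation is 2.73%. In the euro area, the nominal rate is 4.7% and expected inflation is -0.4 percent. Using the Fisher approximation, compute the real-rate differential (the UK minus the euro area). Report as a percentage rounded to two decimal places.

The UK: 12.11% − 2.73% = 9.380%
The euro area: 4.7% − (-0.4%) = 5.100%
Differential = 4.280% → 4.28%.

4.28%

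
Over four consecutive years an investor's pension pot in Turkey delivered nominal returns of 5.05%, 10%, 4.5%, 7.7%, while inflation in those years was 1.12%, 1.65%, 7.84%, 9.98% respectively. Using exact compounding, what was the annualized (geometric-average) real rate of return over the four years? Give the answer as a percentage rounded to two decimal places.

Compound the nominal returns: 1.0505 × 1.1000 × 1.0450 × 1.0770 = 1.30053108.
Compound inflation: 1.0112 × 1.0165 × 1.0784 × 1.0998 = 1.21909637.
Deflate: 1.30053108 / 1.21909637 = 1.06679924.
Annualized real rate = 1.06679924^(1/4) − 1 = 1.6297% → 1.63%.

1.63%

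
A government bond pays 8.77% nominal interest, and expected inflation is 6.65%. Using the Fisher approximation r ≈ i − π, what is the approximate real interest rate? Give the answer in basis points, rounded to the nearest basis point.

212 basis points

r ≈ i − π = 8.77% − 6.65% = 212 basis points.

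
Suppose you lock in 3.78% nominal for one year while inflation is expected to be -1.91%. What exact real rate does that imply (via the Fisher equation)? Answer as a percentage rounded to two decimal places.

5.80%

By the Fisher equation, 1 + r = (1 + i)/(1 + π).
1 + r = 1.03780 / 0.98090 = 1.058008
r = 1.058008 − 1 = 5.8008%, i.e. 5.80%.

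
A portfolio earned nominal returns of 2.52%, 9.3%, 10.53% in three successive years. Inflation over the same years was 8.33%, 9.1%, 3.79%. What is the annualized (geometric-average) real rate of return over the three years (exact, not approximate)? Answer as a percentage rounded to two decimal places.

Nominal growth factor = 1.0252 × 1.0930 × 1.1053 = 1.23853684
Price-level growth factor = 1.0833 × 1.0910 × 1.0379 = 1.22667356
Real growth factor = 1.23853684 / 1.22667356 = 1.00967110
Annualized real rate = 1.00967110^(1/3) − 1 = 0.3213% → 0.32%.

0.32%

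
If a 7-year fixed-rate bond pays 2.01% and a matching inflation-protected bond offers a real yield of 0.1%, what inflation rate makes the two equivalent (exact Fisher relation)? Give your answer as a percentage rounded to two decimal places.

1.91%

(1 + π) = (1 + i)/(1 + r) = 1.02010 / 1.00100 = 1.019081
Break-even inflation = 1.019081 − 1 → 1.91%.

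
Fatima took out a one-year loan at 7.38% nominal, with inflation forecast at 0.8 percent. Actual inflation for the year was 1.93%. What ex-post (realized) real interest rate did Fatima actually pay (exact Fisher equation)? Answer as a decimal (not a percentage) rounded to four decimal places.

0.0535

Ex-post: (1 + 0.0738)/(1 + 0.0193) − 1 = 5.3468%
So the realized real rate is 0.0535.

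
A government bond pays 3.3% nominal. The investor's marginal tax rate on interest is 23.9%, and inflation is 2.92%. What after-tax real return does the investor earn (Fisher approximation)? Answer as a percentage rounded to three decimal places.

After-tax nominal return = 3.3% × (1 − 0.239) = 2.5113%.
r ≈ 2.5113% − 2.92% → -0.409%.

-0.409%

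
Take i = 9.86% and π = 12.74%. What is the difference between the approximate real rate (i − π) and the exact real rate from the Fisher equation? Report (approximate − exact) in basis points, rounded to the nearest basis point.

Approximate: r ≈ 9.860% − 12.740% = -2.8800%
Exact: (1 + 0.0986)/(1 + 0.1274) − 1 = -2.5546%
Error = -2.8800% − (-2.5546%) = -0.3254% → -33 basis points.

-33 basis points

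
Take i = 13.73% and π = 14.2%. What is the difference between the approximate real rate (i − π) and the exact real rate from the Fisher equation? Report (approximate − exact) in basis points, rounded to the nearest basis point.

Approximate: r ≈ 13.730% − 14.200% = -0.4700%
Exact: (1 + 0.1373)/(1 + 0.1420) − 1 = -0.4116%
Error = -0.4700% − (-0.4116%) = -0.0584% → -6 basis points.

-6 basis points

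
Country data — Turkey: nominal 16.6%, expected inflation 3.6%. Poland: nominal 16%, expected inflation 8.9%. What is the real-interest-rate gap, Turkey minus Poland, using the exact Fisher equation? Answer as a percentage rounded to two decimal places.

Turkey: (1 + 0.1660)/(1 + 0.0360) − 1 = 12.5483%
Poland: (1 + 0.1600)/(1 + 0.0890) − 1 = 6.5197%
Differential = 12.5483% − 6.5197% = 6.0285% → 6.03%.

6.03%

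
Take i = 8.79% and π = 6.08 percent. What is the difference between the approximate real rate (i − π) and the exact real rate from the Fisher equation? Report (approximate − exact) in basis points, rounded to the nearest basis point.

16 basis points

Approximate: r ≈ 8.790% − 6.080% = 2.7100%
Exact: (1 + 0.0879)/(1 + 0.0608) − 1 = 2.5547%
Error = 2.7100% − 2.5547% = 0.1553% → 16 basis points.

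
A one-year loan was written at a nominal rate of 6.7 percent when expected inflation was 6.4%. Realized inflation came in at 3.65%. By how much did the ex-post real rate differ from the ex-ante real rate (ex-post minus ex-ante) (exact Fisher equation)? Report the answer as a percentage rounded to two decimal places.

2.66%

Ex-ante: (1 + 0.0670)/(1 + 0.0640) − 1 = 0.2820%
Ex-post: (1 + 0.0670)/(1 + 0.0365) − 1 = 2.9426%
Difference (ex-post − ex-ante) = 2.6606% → 2.66%.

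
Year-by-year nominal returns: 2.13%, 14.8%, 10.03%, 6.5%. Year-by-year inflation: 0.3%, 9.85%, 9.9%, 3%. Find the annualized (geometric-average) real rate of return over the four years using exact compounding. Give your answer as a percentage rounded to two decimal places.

2.45%

Compound the nominal returns: 1.0213 × 1.1480 × 1.1003 × 1.0650 = 1.37390259.
Compound inflation: 1.0030 × 1.0985 × 1.0990 × 1.0300 = 1.24719945.
Deflate: 1.37390259 / 1.24719945 = 1.10159011.
Annualized real rate = 1.10159011^(1/4) − 1 = 2.4484% → 2.45%.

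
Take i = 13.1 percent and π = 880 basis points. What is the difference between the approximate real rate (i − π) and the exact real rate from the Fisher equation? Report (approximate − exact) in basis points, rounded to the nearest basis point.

35 basis points

Approximate: r ≈ 13.100% − 8.800% = 4.3000%
Exact: (1 + 0.1310)/(1 + 0.0880) − 1 = 3.9522%
Error = 4.3000% − 3.9522% = 0.3478% → 35 basis points.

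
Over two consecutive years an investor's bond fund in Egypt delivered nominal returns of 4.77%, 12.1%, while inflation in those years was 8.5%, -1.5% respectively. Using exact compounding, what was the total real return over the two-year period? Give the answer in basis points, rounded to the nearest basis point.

989 basis points

Compound the nominal returns: 1.0477 × 1.1210 = 1.174472.
Compound inflation: 1.0850 × 0.9850 = 1.068725.
Deflate: 1.174472 / 1.068725 = 1.098947.
Total real return = 1.098947 − 1 → 989 basis points.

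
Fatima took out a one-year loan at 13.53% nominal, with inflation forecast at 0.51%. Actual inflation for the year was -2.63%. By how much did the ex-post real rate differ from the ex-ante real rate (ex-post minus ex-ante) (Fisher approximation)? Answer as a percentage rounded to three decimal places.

Ex-ante: 13.53% − 0.51% = 13.020%
Ex-post: 13.53% − (-2.63%) = 16.160%
Difference (ex-post − ex-ante) = 3.1400% → 3.140%.

3.140%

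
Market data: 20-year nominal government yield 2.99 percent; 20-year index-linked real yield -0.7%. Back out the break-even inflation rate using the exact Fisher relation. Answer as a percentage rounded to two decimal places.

3.72%

(1 + π) = (1 + i)/(1 + r) = 1.02990 / 0.99300 = 1.037160
Break-even inflation = 1.037160 − 1 → 3.72%.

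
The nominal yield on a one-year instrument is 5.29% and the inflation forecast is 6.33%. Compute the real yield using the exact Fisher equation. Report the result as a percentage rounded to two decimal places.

-0.98%

By the Fisher relation, 1 + r = (1 + i)/(1 + π).
1 + r = 1.05290 / 1.06330 = 0.990219
r = 0.990219 − 1 = -0.9781%, i.e. -0.98%.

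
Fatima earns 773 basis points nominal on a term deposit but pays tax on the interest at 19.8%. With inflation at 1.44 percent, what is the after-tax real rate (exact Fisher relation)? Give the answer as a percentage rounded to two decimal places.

After-tax nominal return = 7.73% × (1 − 0.198) = 6.19946%.
1 + r = 1.0619946 / 1.01440 = 1.046919
After-tax real rate = 1.046919 − 1 → 4.69%.

4.69%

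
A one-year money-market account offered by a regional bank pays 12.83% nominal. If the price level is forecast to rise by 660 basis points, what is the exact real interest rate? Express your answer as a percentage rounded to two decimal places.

1 + r = 1.12830 / 1.06600 = 1.058443
r = 1.058443 − 1 = 5.8443%, i.e. 5.84%.

5.84%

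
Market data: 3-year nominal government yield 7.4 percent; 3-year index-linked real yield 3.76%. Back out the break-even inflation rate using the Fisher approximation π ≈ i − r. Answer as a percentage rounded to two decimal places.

3.64%

π ≈ i − r = 7.4% − 3.76% → 3.64%.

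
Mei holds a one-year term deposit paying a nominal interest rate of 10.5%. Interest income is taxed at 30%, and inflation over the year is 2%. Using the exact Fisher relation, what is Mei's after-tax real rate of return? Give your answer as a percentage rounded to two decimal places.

After-tax nominal return = 10.5% × (1 − 0.3) = 7.3500%.
1 + r = 1.07350 / 1.02000 = 1.052451
After-tax real rate = 1.052451 − 1 → 5.25%.

5.25%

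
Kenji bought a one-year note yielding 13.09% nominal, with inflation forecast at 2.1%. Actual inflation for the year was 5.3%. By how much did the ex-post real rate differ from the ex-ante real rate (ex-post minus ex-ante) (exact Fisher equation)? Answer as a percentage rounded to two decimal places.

Ex-ante: (1 + 0.1309)/(1 + 0.0210) − 1 = 10.7640%
Ex-post: (1 + 0.1309)/(1 + 0.0530) − 1 = 7.3979%
Difference (ex-post − ex-ante) = -3.3660% → -3.37%.

-3.37%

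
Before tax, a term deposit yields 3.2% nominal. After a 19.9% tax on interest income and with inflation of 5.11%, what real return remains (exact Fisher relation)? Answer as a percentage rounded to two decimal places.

After-tax nominal return = 3.2% × (1 − 0.199) = 2.5632%.
1 + r = 1.025632 / 1.05110 = 0.975770
After-tax real rate = 0.975770 − 1 → -2.42%.

-2.42%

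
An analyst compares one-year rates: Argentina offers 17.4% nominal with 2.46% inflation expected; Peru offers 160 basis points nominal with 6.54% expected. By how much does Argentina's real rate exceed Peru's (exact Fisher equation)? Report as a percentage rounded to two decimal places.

Argentina: (1 + 0.1740)/(1 + 0.0246) − 1 = 14.5813%
Peru: (1 + 0.0160)/(1 + 0.0654) − 1 = -4.6368%
Differential = 14.5813% − (-4.6368%) = 19.2181% → 19.22%.

19.22%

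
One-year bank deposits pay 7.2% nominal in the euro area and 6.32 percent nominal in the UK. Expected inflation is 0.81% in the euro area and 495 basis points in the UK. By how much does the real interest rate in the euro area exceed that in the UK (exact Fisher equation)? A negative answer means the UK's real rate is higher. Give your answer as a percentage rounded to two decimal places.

5.03%

The euro area: (1 + 0.0720)/(1 + 0.0081) − 1 = 6.3387%
The UK: (1 + 0.0632)/(1 + 0.0495) − 1 = 1.3054%
Differential = 6.3387% − 1.3054% = 5.0333% → 5.03%.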